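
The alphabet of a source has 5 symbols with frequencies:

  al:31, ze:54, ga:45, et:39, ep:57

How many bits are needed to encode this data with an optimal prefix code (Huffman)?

Merge the two smallest weights repeatedly:
combine al(31), et(39) → 70
combine ga(45), ze(54) → 99
combine ep(57), 70 → 127
combine 99, 127 → 226
Total encoded bits = sum of merged weights = 70 + 99 + 127 + 226 = 522.

522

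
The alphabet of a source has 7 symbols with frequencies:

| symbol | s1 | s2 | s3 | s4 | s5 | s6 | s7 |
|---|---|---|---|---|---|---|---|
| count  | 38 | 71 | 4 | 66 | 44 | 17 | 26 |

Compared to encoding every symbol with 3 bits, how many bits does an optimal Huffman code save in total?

Fixed-length: 3 bits × 266 symbols = 798 bits.
Huffman merges:
s3(4) + s6(17) → 21
21 + s7(26) → 47
s1(38) + s5(44) → 82
47 + s4(66) → 113
s2(71) + 82 → 153
113 + 153 → 266
Huffman total = 21 + 47 + 82 + 113 + 153 + 266 = 682 bits.
Saving = 798 − 682 = 116 bits.

116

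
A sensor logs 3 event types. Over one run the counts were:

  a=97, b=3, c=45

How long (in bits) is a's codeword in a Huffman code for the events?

1

Repeatedly merge the two smallest:
merge b(3) and c(45): 48
merge 48 and a(97): 145
a is merged only at the final step, so code length = 1.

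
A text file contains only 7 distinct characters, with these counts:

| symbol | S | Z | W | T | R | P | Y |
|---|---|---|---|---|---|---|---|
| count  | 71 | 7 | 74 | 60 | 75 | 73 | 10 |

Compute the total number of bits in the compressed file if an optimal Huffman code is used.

Merge the two smallest weights repeatedly:
combine Z(7), Y(10) → 17
combine 17, T(60) → 77
combine S(71), P(73) → 144
combine W(74), R(75) → 149
combine 77, 144 → 221
combine 149, 221 → 370
Each symbol's bit-cost is frequency × depth; summing gives 978 bits (equivalently 17 + 77 + 144 + 149 + 221 + 370).

978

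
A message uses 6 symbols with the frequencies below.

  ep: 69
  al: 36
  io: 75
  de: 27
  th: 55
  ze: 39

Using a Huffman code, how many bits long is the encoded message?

759

Merge the two smallest weights repeatedly:
merge de(27) and al(36): 63
merge ze(39) and th(55): 94
merge 63 and ep(69): 132
merge io(75) and 94: 169
merge 132 and 169: 301
Total encoded bits = sum of merged weights = 63 + 94 + 132 + 169 + 301 = 759.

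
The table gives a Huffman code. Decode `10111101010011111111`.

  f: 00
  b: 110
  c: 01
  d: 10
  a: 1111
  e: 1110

daccfaa

Read left to right; each codeword is recognised as soon as it completes (prefix code):
  10→d | 1111→a | 01→c | 01→c | 00→f | 1111→a | 1111→a
Decoded message: daccfaa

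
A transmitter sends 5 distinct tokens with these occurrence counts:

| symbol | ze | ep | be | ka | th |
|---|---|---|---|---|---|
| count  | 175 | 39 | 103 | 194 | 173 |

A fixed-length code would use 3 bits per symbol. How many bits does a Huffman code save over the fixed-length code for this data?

Fixed-length: 3 bits × 684 symbols = 2052 bits.
Huffman merges:
merge ep(39) and be(103): 142
merge 142 and th(173): 315
merge ze(175) and ka(194): 369
merge 315 and 369: 684
Huffman total = 142 + 315 + 369 + 684 = 1510 bits.
Saving = 2052 − 1510 = 542 bits.

542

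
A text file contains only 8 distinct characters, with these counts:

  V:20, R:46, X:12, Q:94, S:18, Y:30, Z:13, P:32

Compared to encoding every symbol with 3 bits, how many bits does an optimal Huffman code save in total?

Fixed-length: 3 bits × 265 symbols = 795 bits.
Huffman merges:
X(12) + Z(13) → 25
S(18) + V(20) → 38
25 + Y(30) → 55
P(32) + 38 → 70
R(46) + 55 → 101
70 + Q(94) → 164
101 + 164 → 265
Huffman total = 25 + 38 + 55 + 70 + 101 + 164 + 265 = 718 bits.
Saving = 795 − 718 = 77 bits.

77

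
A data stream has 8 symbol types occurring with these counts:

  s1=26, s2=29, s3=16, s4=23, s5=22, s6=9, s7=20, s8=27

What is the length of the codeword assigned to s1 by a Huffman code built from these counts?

3

Repeatedly merge the two smallest:
merge s6(9) and s3(16): 25
merge s7(20) and s5(22): 42
merge s4(23) and 25: 48
merge s1(26) and s8(27): 53
merge s2(29) and 42: 71
merge 48 and 53: 101
merge 71 and 101: 172
s1 sits 3 levels below the root, so its codeword is 3 bits.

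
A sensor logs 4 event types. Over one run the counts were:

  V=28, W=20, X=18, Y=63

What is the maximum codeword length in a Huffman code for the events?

Merge the two lowest-weight nodes at each step:
X(18) + W(20) → 38
V(28) + 38 → 66
Y(63) + 66 → 129
Maximum depth reached is 3.

3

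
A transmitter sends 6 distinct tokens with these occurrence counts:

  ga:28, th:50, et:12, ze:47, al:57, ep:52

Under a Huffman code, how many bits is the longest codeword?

4

Merge the two lowest-weight nodes at each step:
combine et(12), ga(28) → 40
combine 40, ze(47) → 87
combine th(50), ep(52) → 102
combine al(57), 87 → 144
combine 102, 144 → 246
The first pair merged (et, ga) ends up deepest, at depth 4.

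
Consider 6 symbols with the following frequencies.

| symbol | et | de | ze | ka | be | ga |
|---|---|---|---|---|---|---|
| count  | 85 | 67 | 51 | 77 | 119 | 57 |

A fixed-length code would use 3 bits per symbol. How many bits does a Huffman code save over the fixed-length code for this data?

204

Fixed-length: 3 bits × 456 symbols = 1368 bits.
Huffman merges:
ze(51) + ga(57) → 108
de(67) + ka(77) → 144
et(85) + 108 → 193
be(119) + 144 → 263
193 + 263 → 456
Huffman total = 108 + 144 + 193 + 263 + 456 = 1164 bits.
Saving = 1368 − 1164 = 204 bits.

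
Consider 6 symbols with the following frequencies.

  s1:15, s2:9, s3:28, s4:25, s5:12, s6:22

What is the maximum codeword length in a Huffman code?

4

Merge the two lowest-weight nodes at each step:
s2(9) + s5(12) → 21
s1(15) + 21 → 36
s6(22) + s4(25) → 47
s3(28) + 36 → 64
47 + 64 → 111
The first pair merged (s2, s5) ends up deepest, at depth 4.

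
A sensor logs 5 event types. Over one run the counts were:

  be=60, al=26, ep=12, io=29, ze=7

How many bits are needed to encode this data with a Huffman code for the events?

Build the Huffman tree bottom-up:
ze(7) + ep(12) → 19
19 + al(26) → 45
io(29) + 45 → 74
be(60) + 74 → 134
Each symbol's bit-cost is frequency × depth; summing gives 272 bits (equivalently 19 + 45 + 74 + 134).

272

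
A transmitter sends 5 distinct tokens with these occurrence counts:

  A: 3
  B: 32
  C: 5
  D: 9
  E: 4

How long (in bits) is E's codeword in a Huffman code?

Build the tree from the bottom:
A(3) + E(4) → 7
C(5) + 7 → 12
D(9) + 12 → 21
21 + B(32) → 53
E sits 4 levels below the root, so its codeword is 4 bits.

4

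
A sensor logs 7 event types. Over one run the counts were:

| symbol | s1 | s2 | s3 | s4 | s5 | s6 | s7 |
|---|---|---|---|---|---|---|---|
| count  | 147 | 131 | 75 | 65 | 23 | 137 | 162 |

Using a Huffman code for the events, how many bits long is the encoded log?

Greedily combine the two least-frequent nodes:
combine s5(23), s4(65) → 88
combine s3(75), 88 → 163
combine s2(131), s6(137) → 268
combine s1(147), s7(162) → 309
combine 163, 268 → 431
combine 309, 431 → 740
Total encoded bits = sum of merged weights = 88 + 163 + 268 + 309 + 431 + 740 = 1999.

1999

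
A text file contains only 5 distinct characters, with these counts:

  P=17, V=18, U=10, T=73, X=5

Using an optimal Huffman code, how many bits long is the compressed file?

220

Merge the two smallest weights repeatedly:
X(5) + U(10) → 15
15 + P(17) → 32
V(18) + 32 → 50
50 + T(73) → 123
The encoded length is the sum of every internal node's weight: 15 + 32 + 50 + 123 = 220 bits.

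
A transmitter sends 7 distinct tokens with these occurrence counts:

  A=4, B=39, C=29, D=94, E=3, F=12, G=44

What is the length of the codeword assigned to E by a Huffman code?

5

Repeatedly merge the two smallest:
combine E(3), A(4) → 7
combine 7, F(12) → 19
combine 19, C(29) → 48
combine B(39), G(44) → 83
combine 48, 83 → 131
combine D(94), 131 → 225
The subtree containing E is merged 5 times, so code length = 5.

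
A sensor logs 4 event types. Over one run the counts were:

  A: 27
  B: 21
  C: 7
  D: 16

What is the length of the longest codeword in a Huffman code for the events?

Merge the two lowest-weight nodes at each step:
combine C(7), D(16) → 23
combine B(21), 23 → 44
combine A(27), 44 → 71
The rarest symbols sit at the bottom; the longest codeword is 3 bits.

3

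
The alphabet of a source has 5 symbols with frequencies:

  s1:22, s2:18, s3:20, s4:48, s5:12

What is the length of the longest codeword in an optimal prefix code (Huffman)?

Merge the two lowest-weight nodes at each step:
merge s5(12) and s2(18): 30
merge s3(20) and s1(22): 42
merge 30 and 42: 72
merge s4(48) and 72: 120
The first pair merged (s5, s2) ends up deepest, at depth 3.

3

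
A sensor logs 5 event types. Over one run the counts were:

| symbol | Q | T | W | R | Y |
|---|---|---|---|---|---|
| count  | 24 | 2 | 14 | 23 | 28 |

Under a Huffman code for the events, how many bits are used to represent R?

Build the tree from the bottom:
merge T(2) and W(14): 16
merge 16 and R(23): 39
merge Q(24) and Y(28): 52
merge 39 and 52: 91
The subtree containing R is merged 2 times, so code length = 2.

2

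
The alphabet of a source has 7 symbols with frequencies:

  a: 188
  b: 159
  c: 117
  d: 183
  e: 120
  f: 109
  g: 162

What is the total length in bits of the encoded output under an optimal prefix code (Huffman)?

2926

Merge the two smallest weights repeatedly:
f(109) + c(117) → 226
e(120) + b(159) → 279
g(162) + d(183) → 345
a(188) + 226 → 414
279 + 345 → 624
414 + 624 → 1038
The encoded length is the sum of every internal node's weight: 226 + 279 + 345 + 414 + 624 + 1038 = 2926 bits.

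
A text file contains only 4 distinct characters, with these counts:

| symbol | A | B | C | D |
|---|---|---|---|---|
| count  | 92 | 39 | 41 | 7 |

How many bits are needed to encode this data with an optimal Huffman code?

Merge the two smallest weights repeatedly:
combine D(7), B(39) → 46
combine C(41), 46 → 87
combine 87, A(92) → 179
The encoded length is the sum of every internal node's weight: 46 + 87 + 179 = 312 bits.

312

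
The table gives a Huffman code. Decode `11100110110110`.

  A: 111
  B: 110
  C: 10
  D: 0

ADDBBB

Read left to right; each codeword is recognised as soon as it completes (prefix code):
  111→A | 0→D | 0→D | 110→B | 110→B | 110→B
Decoded message: ADDBBB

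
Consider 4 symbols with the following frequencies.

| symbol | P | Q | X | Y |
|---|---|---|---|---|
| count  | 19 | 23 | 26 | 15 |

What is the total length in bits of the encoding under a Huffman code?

Build the Huffman tree bottom-up:
merge Y(15) and P(19): 34
merge Q(23) and X(26): 49
merge 34 and 49: 83
Each symbol's bit-cost is frequency × depth; summing gives 166 bits (equivalently 34 + 49 + 83).

166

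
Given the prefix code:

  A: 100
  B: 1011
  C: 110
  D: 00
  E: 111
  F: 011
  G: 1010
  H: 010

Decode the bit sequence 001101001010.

DCAG

Read left to right; each codeword is recognised as soon as it completes (prefix code):
  00→D | 110→C | 100→A | 1010→G
Decoded message: DCAG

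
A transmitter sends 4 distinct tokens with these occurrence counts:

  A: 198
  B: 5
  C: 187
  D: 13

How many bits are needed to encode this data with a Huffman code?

Greedily combine the two least-frequent nodes:
merge B(5) and D(13): 18
merge 18 and C(187): 205
merge A(198) and 205: 403
The encoded length is the sum of every internal node's weight: 18 + 205 + 403 = 626 bits.

626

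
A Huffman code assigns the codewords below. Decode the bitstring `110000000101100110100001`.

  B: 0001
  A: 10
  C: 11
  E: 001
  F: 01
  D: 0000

CDBFAFAAB

Read left to right; each codeword is recognised as soon as it completes (prefix code):
  11→C | 0000→D | 0001→B | 01→F | 10→A | 01→F | 10→A | 10→A | 0001→B
Decoded message: CDBFAFAAB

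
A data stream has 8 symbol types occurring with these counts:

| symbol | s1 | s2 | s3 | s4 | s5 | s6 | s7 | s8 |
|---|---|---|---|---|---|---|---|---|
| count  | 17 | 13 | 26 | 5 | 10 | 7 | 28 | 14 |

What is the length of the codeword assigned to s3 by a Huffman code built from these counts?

Build the tree from the bottom:
s4(5) + s6(7) → 12
s5(10) + 12 → 22
s2(13) + s8(14) → 27
s1(17) + 22 → 39
s3(26) + 27 → 53
s7(28) + 39 → 67
53 + 67 → 120
s3 sits 2 levels below the root, so its codeword is 2 bits.

2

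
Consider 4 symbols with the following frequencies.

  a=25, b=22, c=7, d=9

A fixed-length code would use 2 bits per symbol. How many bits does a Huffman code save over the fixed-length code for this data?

9

Fixed-length: 2 bits × 63 symbols = 126 bits.
Huffman merges:
c(7) + d(9) → 16
16 + b(22) → 38
a(25) + 38 → 63
Huffman total = 16 + 38 + 63 = 117 bits.
Saving = 126 − 117 = 9 bits.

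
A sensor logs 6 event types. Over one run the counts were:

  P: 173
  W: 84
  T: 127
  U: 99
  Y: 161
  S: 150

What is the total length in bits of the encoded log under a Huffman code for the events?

2048

Merge the two smallest weights repeatedly:
combine W(84), U(99) → 183
combine T(127), S(150) → 277
combine Y(161), P(173) → 334
combine 183, 277 → 460
combine 334, 460 → 794
The encoded length is the sum of every internal node's weight: 183 + 277 + 334 + 460 + 794 = 2048 bits.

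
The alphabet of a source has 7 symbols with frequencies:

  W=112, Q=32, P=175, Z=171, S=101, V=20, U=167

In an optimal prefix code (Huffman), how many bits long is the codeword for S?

Build the tree from the bottom:
merge V(20) and Q(32): 52
merge 52 and S(101): 153
merge W(112) and 153: 265
merge U(167) and Z(171): 338
merge P(175) and 265: 440
merge 338 and 440: 778
The subtree containing S is merged 4 times, so code length = 4.

4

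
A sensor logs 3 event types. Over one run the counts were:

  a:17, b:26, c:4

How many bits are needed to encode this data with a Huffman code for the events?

68

Build the Huffman tree bottom-up:
merge c(4) and a(17): 21
merge 21 and b(26): 47
Each symbol's bit-cost is frequency × depth; summing gives 68 bits (equivalently 21 + 47).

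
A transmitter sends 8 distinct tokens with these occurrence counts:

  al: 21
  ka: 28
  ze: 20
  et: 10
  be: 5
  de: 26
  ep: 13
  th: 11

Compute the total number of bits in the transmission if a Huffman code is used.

Merge the two smallest weights repeatedly:
combine be(5), et(10) → 15
combine th(11), ep(13) → 24
combine 15, ze(20) → 35
combine al(21), 24 → 45
combine de(26), ka(28) → 54
combine 35, 45 → 80
combine 54, 80 → 134
Total encoded bits = sum of merged weights = 15 + 24 + 35 + 45 + 54 + 80 + 134 = 387.

387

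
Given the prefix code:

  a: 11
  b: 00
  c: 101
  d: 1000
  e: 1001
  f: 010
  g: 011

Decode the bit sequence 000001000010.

bbfbf

Read left to right; each codeword is recognised as soon as it completes (prefix code):
  00→b | 00→b | 010→f | 00→b | 010→f
Decoded message: bbfbf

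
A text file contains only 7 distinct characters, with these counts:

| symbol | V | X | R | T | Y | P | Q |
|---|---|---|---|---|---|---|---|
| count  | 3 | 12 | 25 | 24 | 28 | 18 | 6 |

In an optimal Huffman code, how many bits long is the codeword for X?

4

Build the tree from the bottom:
V(3) + Q(6) → 9
9 + X(12) → 21
P(18) + 21 → 39
T(24) + R(25) → 49
Y(28) + 39 → 67
49 + 67 → 116
X sits 4 levels below the root, so its codeword is 4 bits.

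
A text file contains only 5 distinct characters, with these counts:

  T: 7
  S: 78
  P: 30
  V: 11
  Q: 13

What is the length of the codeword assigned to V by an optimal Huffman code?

4

Repeatedly merge the two smallest:
merge T(7) and V(11): 18
merge Q(13) and 18: 31
merge P(30) and 31: 61
merge 61 and S(78): 139
The subtree containing V is merged 4 times, so code length = 4.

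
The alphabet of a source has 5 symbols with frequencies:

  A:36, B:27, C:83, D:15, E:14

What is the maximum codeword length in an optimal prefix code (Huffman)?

Merge the two lowest-weight nodes at each step:
merge E(14) and D(15): 29
merge B(27) and 29: 56
merge A(36) and 56: 92
merge C(83) and 92: 175
The rarest symbols sit at the bottom; the longest codeword is 4 bits.

4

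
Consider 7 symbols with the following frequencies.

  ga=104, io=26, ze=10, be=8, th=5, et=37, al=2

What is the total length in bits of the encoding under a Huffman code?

Build the Huffman tree bottom-up:
merge al(2) and th(5): 7
merge 7 and be(8): 15
merge ze(10) and 15: 25
merge 25 and io(26): 51
merge et(37) and 51: 88
merge 88 and ga(104): 192
Each symbol's bit-cost is frequency × depth; summing gives 378 bits (equivalently 7 + 15 + 25 + 51 + 88 + 192).

378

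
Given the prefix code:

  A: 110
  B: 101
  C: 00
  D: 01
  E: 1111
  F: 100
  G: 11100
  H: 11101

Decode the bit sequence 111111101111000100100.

Read left to right; each codeword is recognised as soon as it completes (prefix code):
  1111→E | 11101→H | 11100→G | 01→D | 00→C | 100→F
Decoded message: EHGDCF

EHGDCF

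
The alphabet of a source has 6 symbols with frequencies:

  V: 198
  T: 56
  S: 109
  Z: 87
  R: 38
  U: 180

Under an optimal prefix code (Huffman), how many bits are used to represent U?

Huffman merges, smallest pair first:
merge R(38) and T(56): 94
merge Z(87) and 94: 181
merge S(109) and U(180): 289
merge 181 and V(198): 379
merge 289 and 379: 668
The subtree containing U is merged 2 times, so code length = 2.

2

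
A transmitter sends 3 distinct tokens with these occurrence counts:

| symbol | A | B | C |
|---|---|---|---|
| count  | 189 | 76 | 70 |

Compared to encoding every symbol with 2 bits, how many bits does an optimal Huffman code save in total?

Fixed-length: 2 bits × 335 symbols = 670 bits.
Huffman merges:
C(70) + B(76) → 146
146 + A(189) → 335
Huffman total = 146 + 335 = 481 bits.
Saving = 670 − 481 = 189 bits.

189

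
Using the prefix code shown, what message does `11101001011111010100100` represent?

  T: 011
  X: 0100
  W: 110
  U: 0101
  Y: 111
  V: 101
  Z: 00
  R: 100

Read left to right; each codeword is recognised as soon as it completes (prefix code):
  111→Y | 0100→X | 101→V | 111→Y | 101→V | 0100→X | 100→R
Decoded message: YXVYVXR

YXVYVXR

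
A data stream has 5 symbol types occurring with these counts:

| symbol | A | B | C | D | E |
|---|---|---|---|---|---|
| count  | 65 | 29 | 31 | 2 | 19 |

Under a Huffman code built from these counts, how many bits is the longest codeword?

Merge the two lowest-weight nodes at each step:
merge D(2) and E(19): 21
merge 21 and B(29): 50
merge C(31) and 50: 81
merge A(65) and 81: 146
The rarest symbols sit at the bottom; the longest codeword is 4 bits.

4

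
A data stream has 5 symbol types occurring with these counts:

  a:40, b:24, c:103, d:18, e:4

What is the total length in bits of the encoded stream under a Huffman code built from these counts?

343

Merge the two smallest weights repeatedly:
merge e(4) and d(18): 22
merge 22 and b(24): 46
merge a(40) and 46: 86
merge 86 and c(103): 189
Total encoded bits = sum of merged weights = 22 + 46 + 86 + 189 = 343.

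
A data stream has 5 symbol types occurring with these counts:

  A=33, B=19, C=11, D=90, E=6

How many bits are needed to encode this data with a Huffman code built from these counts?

281

Merge the two smallest weights repeatedly:
combine E(6), C(11) → 17
combine 17, B(19) → 36
combine A(33), 36 → 69
combine 69, D(90) → 159
Total encoded bits = sum of merged weights = 17 + 36 + 69 + 159 = 281.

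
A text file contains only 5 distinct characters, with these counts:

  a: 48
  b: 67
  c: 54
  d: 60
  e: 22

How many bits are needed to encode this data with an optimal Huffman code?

Greedily combine the two least-frequent nodes:
e(22) + a(48) → 70
c(54) + d(60) → 114
b(67) + 70 → 137
114 + 137 → 251
Each symbol's bit-cost is frequency × depth; summing gives 572 bits (equivalently 70 + 114 + 137 + 251).

572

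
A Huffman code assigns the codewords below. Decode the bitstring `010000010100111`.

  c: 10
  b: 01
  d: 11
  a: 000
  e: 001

baebed

Read left to right; each codeword is recognised as soon as it completes (prefix code):
  01→b | 000→a | 001→e | 01→b | 001→e | 11→d
Decoded message: baebed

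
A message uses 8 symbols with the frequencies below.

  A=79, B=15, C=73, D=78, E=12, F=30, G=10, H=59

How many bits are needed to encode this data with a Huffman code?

Greedily combine the two least-frequent nodes:
combine G(10), E(12) → 22
combine B(15), 22 → 37
combine F(30), 37 → 67
combine H(59), 67 → 126
combine C(73), D(78) → 151
combine A(79), 126 → 205
combine 151, 205 → 356
Each symbol's bit-cost is frequency × depth; summing gives 964 bits (equivalently 22 + 37 + 67 + 126 + 151 + 205 + 356).

964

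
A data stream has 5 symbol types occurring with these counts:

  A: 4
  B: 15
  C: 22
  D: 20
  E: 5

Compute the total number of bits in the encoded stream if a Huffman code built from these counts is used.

Build the Huffman tree bottom-up:
merge A(4) and E(5): 9
merge 9 and B(15): 24
merge D(20) and C(22): 42
merge 24 and 42: 66
Total encoded bits = sum of merged weights = 9 + 24 + 42 + 66 = 141.

141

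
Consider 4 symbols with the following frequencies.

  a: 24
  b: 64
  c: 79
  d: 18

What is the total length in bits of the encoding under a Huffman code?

Merge the two smallest weights repeatedly:
merge d(18) and a(24): 42
merge 42 and b(64): 106
merge c(79) and 106: 185
Total encoded bits = sum of merged weights = 42 + 106 + 185 = 333.

333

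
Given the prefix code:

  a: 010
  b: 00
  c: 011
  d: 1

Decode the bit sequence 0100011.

abdd

Read left to right; each codeword is recognised as soon as it completes (prefix code):
  010→a | 00→b | 1→d | 1→d
Decoded message: abdd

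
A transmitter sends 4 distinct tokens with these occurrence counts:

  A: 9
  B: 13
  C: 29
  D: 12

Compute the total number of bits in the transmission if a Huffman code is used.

Greedily combine the two least-frequent nodes:
combine A(9), D(12) → 21
combine B(13), 21 → 34
combine C(29), 34 → 63
Total encoded bits = sum of merged weights = 21 + 34 + 63 = 118.

118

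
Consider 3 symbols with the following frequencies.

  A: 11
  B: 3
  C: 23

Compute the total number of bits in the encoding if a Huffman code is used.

Greedily combine the two least-frequent nodes:
combine B(3), A(11) → 14
combine 14, C(23) → 37
The encoded length is the sum of every internal node's weight: 14 + 37 = 51 bits.

51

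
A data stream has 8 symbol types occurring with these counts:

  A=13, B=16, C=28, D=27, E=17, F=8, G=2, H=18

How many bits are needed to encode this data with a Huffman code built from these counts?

365

Build the Huffman tree bottom-up:
combine G(2), F(8) → 10
combine 10, A(13) → 23
combine B(16), E(17) → 33
combine H(18), 23 → 41
combine D(27), C(28) → 55
combine 33, 41 → 74
combine 55, 74 → 129
Total encoded bits = sum of merged weights = 10 + 23 + 33 + 41 + 55 + 74 + 129 = 365.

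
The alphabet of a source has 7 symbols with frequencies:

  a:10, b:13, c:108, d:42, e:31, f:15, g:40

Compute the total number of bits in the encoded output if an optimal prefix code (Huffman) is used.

Greedily combine the two least-frequent nodes:
a(10) + b(13) → 23
f(15) + 23 → 38
e(31) + 38 → 69
g(40) + d(42) → 82
69 + 82 → 151
c(108) + 151 → 259
The encoded length is the sum of every internal node's weight: 23 + 38 + 69 + 82 + 151 + 259 = 622 bits.

622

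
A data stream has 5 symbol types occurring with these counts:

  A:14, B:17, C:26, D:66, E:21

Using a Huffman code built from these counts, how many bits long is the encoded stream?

Merge the two smallest weights repeatedly:
combine A(14), B(17) → 31
combine E(21), C(26) → 47
combine 31, 47 → 78
combine D(66), 78 → 144
The encoded length is the sum of every internal node's weight: 31 + 47 + 78 + 144 = 300 bits.

300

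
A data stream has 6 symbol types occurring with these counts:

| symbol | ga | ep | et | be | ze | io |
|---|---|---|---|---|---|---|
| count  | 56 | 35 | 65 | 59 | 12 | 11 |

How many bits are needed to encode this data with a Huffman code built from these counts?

557

Merge the two smallest weights repeatedly:
merge io(11) and ze(12): 23
merge 23 and ep(35): 58
merge ga(56) and 58: 114
merge be(59) and et(65): 124
merge 114 and 124: 238
Total encoded bits = sum of merged weights = 23 + 58 + 114 + 124 + 238 = 557.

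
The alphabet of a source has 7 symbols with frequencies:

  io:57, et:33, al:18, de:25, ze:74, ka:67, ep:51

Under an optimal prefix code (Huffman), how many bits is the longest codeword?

Merge the two lowest-weight nodes at each step:
merge al(18) and de(25): 43
merge et(33) and 43: 76
merge ep(51) and io(57): 108
merge ka(67) and ze(74): 141
merge 76 and 108: 184
merge 141 and 184: 325
The rarest symbols sit at the bottom; the longest codeword is 4 bits.

4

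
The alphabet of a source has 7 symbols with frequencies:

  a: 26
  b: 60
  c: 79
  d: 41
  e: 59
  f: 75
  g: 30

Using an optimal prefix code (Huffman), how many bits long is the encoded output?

Greedily combine the two least-frequent nodes:
merge a(26) and g(30): 56
merge d(41) and 56: 97
merge e(59) and b(60): 119
merge f(75) and c(79): 154
merge 97 and 119: 216
merge 154 and 216: 370
The encoded length is the sum of every internal node's weight: 56 + 97 + 119 + 154 + 216 + 370 = 1012 bits.

1012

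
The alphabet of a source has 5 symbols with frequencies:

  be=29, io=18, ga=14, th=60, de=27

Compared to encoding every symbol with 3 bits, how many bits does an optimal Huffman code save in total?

Fixed-length: 3 bits × 148 symbols = 444 bits.
Huffman merges:
ga(14) + io(18) → 32
de(27) + be(29) → 56
32 + 56 → 88
th(60) + 88 → 148
Huffman total = 32 + 56 + 88 + 148 = 324 bits.
Saving = 444 − 324 = 120 bits.

120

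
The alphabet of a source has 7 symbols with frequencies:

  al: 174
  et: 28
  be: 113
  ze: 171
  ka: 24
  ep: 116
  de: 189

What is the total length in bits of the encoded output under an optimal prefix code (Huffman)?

2128

Merge the two smallest weights repeatedly:
combine ka(24), et(28) → 52
combine 52, be(113) → 165
combine ep(116), 165 → 281
combine ze(171), al(174) → 345
combine de(189), 281 → 470
combine 345, 470 → 815
Each symbol's bit-cost is frequency × depth; summing gives 2128 bits (equivalently 52 + 165 + 281 + 345 + 470 + 815).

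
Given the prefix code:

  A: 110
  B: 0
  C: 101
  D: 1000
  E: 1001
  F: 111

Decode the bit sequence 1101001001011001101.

Read left to right; each codeword is recognised as soon as it completes (prefix code):
  110→A | 1001→E | 0→B | 0→B | 101→C | 1001→E | 101→C
Decoded message: AEBBCEC

AEBBCEC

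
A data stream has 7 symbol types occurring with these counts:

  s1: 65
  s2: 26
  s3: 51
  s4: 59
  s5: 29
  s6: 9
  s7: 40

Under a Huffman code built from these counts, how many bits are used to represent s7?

3

Repeatedly merge the two smallest:
combine s6(9), s2(26) → 35
combine s5(29), 35 → 64
combine s7(40), s3(51) → 91
combine s4(59), 64 → 123
combine s1(65), 91 → 156
combine 123, 156 → 279
s7 sits 3 levels below the root, so its codeword is 3 bits.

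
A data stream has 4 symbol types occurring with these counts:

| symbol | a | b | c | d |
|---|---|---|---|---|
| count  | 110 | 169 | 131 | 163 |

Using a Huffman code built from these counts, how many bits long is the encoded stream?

1146

Merge the two smallest weights repeatedly:
combine a(110), c(131) → 241
combine d(163), b(169) → 332
combine 241, 332 → 573
Each symbol's bit-cost is frequency × depth; summing gives 1146 bits (equivalently 241 + 332 + 573).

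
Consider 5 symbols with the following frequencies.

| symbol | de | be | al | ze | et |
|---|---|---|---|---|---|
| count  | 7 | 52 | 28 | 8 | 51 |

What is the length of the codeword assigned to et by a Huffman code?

2

Huffman merges, smallest pair first:
merge de(7) and ze(8): 15
merge 15 and al(28): 43
merge 43 and et(51): 94
merge be(52) and 94: 146
et sits 2 levels below the root, so its codeword is 2 bits.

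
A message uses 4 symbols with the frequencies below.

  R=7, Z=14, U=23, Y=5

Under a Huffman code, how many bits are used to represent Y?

3

Build the tree from the bottom:
Y(5) + R(7) → 12
12 + Z(14) → 26
U(23) + 26 → 49
Y's leaf is at depth 3, giving a 3-bit codeword.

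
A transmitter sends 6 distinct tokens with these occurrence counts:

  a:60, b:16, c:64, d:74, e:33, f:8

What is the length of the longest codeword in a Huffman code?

Merge the two lowest-weight nodes at each step:
combine f(8), b(16) → 24
combine 24, e(33) → 57
combine 57, a(60) → 117
combine c(64), d(74) → 138
combine 117, 138 → 255
Maximum depth reached is 4.

4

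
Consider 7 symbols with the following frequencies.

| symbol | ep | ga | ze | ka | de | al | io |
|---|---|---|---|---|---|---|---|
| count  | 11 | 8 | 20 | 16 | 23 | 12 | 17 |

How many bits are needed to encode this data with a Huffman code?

297

Build the Huffman tree bottom-up:
ga(8) + ep(11) → 19
al(12) + ka(16) → 28
io(17) + 19 → 36
ze(20) + de(23) → 43
28 + 36 → 64
43 + 64 → 107
Each symbol's bit-cost is frequency × depth; summing gives 297 bits (equivalently 19 + 28 + 36 + 43 + 64 + 107).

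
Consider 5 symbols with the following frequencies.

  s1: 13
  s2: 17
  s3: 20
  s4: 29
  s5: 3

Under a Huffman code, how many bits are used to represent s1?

3

Repeatedly merge the two smallest:
combine s5(3), s1(13) → 16
combine 16, s2(17) → 33
combine s3(20), s4(29) → 49
combine 33, 49 → 82
s1 sits 3 levels below the root, so its codeword is 3 bits.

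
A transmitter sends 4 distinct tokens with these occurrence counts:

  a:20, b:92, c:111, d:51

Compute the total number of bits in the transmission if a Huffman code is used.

Greedily combine the two least-frequent nodes:
merge a(20) and d(51): 71
merge 71 and b(92): 163
merge c(111) and 163: 274
The encoded length is the sum of every internal node's weight: 71 + 163 + 274 = 508 bits.

508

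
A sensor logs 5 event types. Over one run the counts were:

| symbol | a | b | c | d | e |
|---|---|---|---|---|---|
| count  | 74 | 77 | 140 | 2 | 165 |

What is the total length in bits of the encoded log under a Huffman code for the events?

Build the Huffman tree bottom-up:
combine d(2), a(74) → 76
combine 76, b(77) → 153
combine c(140), 153 → 293
combine e(165), 293 → 458
Each symbol's bit-cost is frequency × depth; summing gives 980 bits (equivalently 76 + 153 + 293 + 458).

980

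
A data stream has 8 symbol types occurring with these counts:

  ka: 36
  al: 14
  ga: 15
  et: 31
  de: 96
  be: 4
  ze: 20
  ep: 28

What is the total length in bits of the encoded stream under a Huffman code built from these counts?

Build the Huffman tree bottom-up:
merge be(4) and al(14): 18
merge ga(15) and 18: 33
merge ze(20) and ep(28): 48
merge et(31) and 33: 64
merge ka(36) and 48: 84
merge 64 and 84: 148
merge de(96) and 148: 244
The encoded length is the sum of every internal node's weight: 18 + 33 + 48 + 64 + 84 + 148 + 244 = 639 bits.

639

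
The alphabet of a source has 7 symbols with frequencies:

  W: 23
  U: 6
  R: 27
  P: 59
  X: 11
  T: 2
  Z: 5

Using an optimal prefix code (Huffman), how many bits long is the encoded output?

298

Merge the two smallest weights repeatedly:
T(2) + Z(5) → 7
U(6) + 7 → 13
X(11) + 13 → 24
W(23) + 24 → 47
R(27) + 47 → 74
P(59) + 74 → 133
The encoded length is the sum of every internal node's weight: 7 + 13 + 24 + 47 + 74 + 133 = 298 bits.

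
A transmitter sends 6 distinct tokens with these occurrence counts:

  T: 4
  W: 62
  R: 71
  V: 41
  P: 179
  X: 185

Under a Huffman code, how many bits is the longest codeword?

5

Merge the two lowest-weight nodes at each step:
merge T(4) and V(41): 45
merge 45 and W(62): 107
merge R(71) and 107: 178
merge 178 and P(179): 357
merge X(185) and 357: 542
The rarest symbols sit at the bottom; the longest codeword is 5 bits.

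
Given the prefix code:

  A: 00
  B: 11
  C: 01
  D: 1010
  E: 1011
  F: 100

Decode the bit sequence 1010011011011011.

Read left to right; each codeword is recognised as soon as it completes (prefix code):
  1010→D | 01→C | 1011→E | 01→C | 1011→E
Decoded message: DCECE

DCECE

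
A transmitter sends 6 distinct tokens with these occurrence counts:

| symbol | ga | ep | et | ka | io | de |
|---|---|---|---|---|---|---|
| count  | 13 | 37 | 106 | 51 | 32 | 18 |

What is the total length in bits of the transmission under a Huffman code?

Build the Huffman tree bottom-up:
combine ga(13), de(18) → 31
combine 31, io(32) → 63
combine ep(37), ka(51) → 88
combine 63, 88 → 151
combine et(106), 151 → 257
The encoded length is the sum of every internal node's weight: 31 + 63 + 88 + 151 + 257 = 590 bits.

590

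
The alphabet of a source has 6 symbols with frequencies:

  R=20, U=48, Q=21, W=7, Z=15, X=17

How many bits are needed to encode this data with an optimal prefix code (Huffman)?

Greedily combine the two least-frequent nodes:
combine W(7), Z(15) → 22
combine X(17), R(20) → 37
combine Q(21), 22 → 43
combine 37, 43 → 80
combine U(48), 80 → 128
The encoded length is the sum of every internal node's weight: 22 + 37 + 43 + 80 + 128 = 310 bits.

310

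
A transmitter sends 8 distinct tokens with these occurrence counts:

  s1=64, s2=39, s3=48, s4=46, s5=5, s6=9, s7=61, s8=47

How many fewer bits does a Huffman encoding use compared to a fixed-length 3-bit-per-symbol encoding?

Fixed-length: 3 bits × 319 symbols = 957 bits.
Huffman merges:
s5(5) + s6(9) → 14
14 + s2(39) → 53
s4(46) + s8(47) → 93
s3(48) + 53 → 101
s7(61) + s1(64) → 125
93 + 101 → 194
125 + 194 → 319
Huffman total = 14 + 53 + 93 + 101 + 125 + 194 + 319 = 899 bits.
Saving = 957 − 899 = 58 bits.

58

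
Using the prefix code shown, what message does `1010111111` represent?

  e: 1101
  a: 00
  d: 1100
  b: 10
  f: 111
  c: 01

Read left to right; each codeword is recognised as soon as it completes (prefix code):
  10→b | 10→b | 111→f | 111→f
Decoded message: bbff

bbff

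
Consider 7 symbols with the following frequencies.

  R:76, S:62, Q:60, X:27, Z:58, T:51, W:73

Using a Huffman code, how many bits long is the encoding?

1145

Build the Huffman tree bottom-up:
X(27) + T(51) → 78
Z(58) + Q(60) → 118
S(62) + W(73) → 135
R(76) + 78 → 154
118 + 135 → 253
154 + 253 → 407
Total encoded bits = sum of merged weights = 78 + 118 + 135 + 154 + 253 + 407 = 1145.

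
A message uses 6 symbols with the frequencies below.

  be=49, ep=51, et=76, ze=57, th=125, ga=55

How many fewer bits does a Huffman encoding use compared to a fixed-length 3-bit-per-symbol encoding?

Fixed-length: 3 bits × 413 symbols = 1239 bits.
Huffman merges:
merge be(49) and ep(51): 100
merge ga(55) and ze(57): 112
merge et(76) and 100: 176
merge 112 and th(125): 237
merge 176 and 237: 413
Huffman total = 100 + 112 + 176 + 237 + 413 = 1038 bits.
Saving = 1239 − 1038 = 201 bits.

201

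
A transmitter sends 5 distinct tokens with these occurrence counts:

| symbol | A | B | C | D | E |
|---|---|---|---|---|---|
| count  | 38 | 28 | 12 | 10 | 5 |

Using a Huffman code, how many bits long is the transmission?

Merge the two smallest weights repeatedly:
merge E(5) and D(10): 15
merge C(12) and 15: 27
merge 27 and B(28): 55
merge A(38) and 55: 93
Each symbol's bit-cost is frequency × depth; summing gives 190 bits (equivalently 15 + 27 + 55 + 93).

190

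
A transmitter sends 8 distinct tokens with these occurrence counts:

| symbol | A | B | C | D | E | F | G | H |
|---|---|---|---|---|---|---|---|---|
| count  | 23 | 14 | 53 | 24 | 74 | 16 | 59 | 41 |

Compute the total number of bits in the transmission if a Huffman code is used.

Build the Huffman tree bottom-up:
B(14) + F(16) → 30
A(23) + D(24) → 47
30 + H(41) → 71
47 + C(53) → 100
G(59) + 71 → 130
E(74) + 100 → 174
130 + 174 → 304
The encoded length is the sum of every internal node's weight: 30 + 47 + 71 + 100 + 130 + 174 + 304 = 856 bits.

856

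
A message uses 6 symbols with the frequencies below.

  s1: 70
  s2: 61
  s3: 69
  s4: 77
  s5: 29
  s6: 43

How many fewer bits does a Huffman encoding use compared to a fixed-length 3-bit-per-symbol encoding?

147

Fixed-length: 3 bits × 349 symbols = 1047 bits.
Huffman merges:
combine s5(29), s6(43) → 72
combine s2(61), s3(69) → 130
combine s1(70), 72 → 142
combine s4(77), 130 → 207
combine 142, 207 → 349
Huffman total = 72 + 130 + 142 + 207 + 349 = 900 bits.
Saving = 1047 − 900 = 147 bits.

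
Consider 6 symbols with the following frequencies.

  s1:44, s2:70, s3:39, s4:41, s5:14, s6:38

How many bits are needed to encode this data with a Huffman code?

624

Greedily combine the two least-frequent nodes:
merge s5(14) and s6(38): 52
merge s3(39) and s4(41): 80
merge s1(44) and 52: 96
merge s2(70) and 80: 150
merge 96 and 150: 246
The encoded length is the sum of every internal node's weight: 52 + 80 + 96 + 150 + 246 = 624 bits.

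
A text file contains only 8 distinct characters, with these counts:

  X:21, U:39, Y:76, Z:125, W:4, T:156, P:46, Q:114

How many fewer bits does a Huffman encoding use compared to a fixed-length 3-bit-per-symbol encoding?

Fixed-length: 3 bits × 581 symbols = 1743 bits.
Huffman merges:
combine W(4), X(21) → 25
combine 25, U(39) → 64
combine P(46), 64 → 110
combine Y(76), 110 → 186
combine Q(114), Z(125) → 239
combine T(156), 186 → 342
combine 239, 342 → 581
Huffman total = 25 + 64 + 110 + 186 + 239 + 342 + 581 = 1547 bits.
Saving = 1743 − 1547 = 196 bits.

196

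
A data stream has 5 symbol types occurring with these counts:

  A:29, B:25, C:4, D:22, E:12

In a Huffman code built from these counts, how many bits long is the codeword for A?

2

Huffman merges, smallest pair first:
merge C(4) and E(12): 16
merge 16 and D(22): 38
merge B(25) and A(29): 54
merge 38 and 54: 92
A sits 2 levels below the root, so its codeword is 2 bits.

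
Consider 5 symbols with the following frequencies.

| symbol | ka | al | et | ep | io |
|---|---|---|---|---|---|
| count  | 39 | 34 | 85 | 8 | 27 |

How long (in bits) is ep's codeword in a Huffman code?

4

Build the tree from the bottom:
ep(8) + io(27) → 35
al(34) + 35 → 69
ka(39) + 69 → 108
et(85) + 108 → 193
ep's leaf is at depth 4, giving a 4-bit codeword.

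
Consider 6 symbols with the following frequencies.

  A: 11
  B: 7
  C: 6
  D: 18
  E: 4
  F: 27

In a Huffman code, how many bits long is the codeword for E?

Repeatedly merge the two smallest:
E(4) + C(6) → 10
B(7) + 10 → 17
A(11) + 17 → 28
D(18) + F(27) → 45
28 + 45 → 73
The subtree containing E is merged 4 times, so code length = 4.

4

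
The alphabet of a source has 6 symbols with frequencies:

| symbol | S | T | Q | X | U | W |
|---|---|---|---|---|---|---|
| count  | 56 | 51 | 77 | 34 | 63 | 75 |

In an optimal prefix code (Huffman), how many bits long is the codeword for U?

3

Huffman merges, smallest pair first:
merge X(34) and T(51): 85
merge S(56) and U(63): 119
merge W(75) and Q(77): 152
merge 85 and 119: 204
merge 152 and 204: 356
U's leaf is at depth 3, giving a 3-bit codeword.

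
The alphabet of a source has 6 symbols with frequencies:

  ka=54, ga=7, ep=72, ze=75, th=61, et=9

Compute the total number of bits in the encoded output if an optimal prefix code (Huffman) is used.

642

Merge the two smallest weights repeatedly:
merge ga(7) and et(9): 16
merge 16 and ka(54): 70
merge th(61) and 70: 131
merge ep(72) and ze(75): 147
merge 131 and 147: 278
The encoded length is the sum of every internal node's weight: 16 + 70 + 131 + 147 + 278 = 642 bits.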